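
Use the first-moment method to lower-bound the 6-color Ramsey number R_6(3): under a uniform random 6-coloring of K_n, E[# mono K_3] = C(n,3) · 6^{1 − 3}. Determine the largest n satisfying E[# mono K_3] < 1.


We need C(n, 3) · 6^{1 − 3} < 1, i.e. C(n, 3) < 6^{3 − 1} = 36.
Check values of n near the boundary:
  n = 4: C(4, 3) = 4; 4 < 36? YES
  n = 5: C(5, 3) = 10; 10 < 36? YES
  n = 6: C(6, 3) = 20; 20 < 36? YES
  n = 7: C(7, 3) = 35; 35 < 36? YES
  n = 8: C(8, 3) = 56; 56 < 36? NO
  n = 9: C(9, 3) = 84; 84 < 36? NO
  n = 10: C(10, 3) = 120; 120 < 36? NO
The largest n with C(n, 3) < 36 is n = 7 (where E[X] = 35/36 ≈ 0.972222). Hence R_6(3) > 7, i.e. R_6(3) ≥ 8.

Largest n = 7; hence R_6(3) > 7.


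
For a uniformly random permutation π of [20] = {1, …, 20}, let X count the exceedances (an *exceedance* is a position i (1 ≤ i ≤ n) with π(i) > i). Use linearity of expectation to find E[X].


Write X = Σ_{i=1}^{20} X_i, where X_i = 1_{π(i) > i}.
For each fixed i, π(i) is uniform over {1, …, 20} (marginal of a uniform permutation), so P[π(i) > i] = (n − i)/n. Summing: Σ_{i=1}^{20} (n − i)/n = (0 + 1 + … + 19)/20 = 20(20 − 1)/(2·20) = (20 − 1)/2.
Hence E[X] = Σ_{i=1}^{20} (20 − i)/20 = 19/2 ≈ 9.500000.

E[X] = 19/2 = 9.500000.


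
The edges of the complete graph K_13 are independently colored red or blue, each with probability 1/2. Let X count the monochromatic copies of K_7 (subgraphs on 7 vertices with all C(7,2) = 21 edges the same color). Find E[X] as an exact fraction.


Let X = Σ_S X_S over the C(13, 7) = 1716 subsets S of size 7, where X_S = 1 if the K_7 on S is monochromatic.
For a fixed S, the K_7 on S has C(7, 2) = 21 edges. P[all 21 edges red] = (1/2)^21, and likewise for blue, so P[monochromatic] = 2·(1/2)^21 = 2^{1 − 21} = 1/1048576.
By linearity of expectation: E[X] = C(13, 7) · 2^{1 − 21} = 1716 · 1/1048576 = 429/262144.
Numerically: E[X] ≈ 0.001637.

E[X] = C(13,7)·2^(1−C(7,2)) = 429/262144 ≈ 0.001637.


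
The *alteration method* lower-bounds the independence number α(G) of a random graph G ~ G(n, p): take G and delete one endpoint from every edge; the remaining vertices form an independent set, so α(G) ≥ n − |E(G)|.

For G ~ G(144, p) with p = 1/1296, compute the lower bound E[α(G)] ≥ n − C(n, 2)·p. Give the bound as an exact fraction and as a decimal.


E[|E(G)|] = C(144, 2)·p = 10296 · (1/1296) = 143/18.
E[α(G)] ≥ n − E[|E(G)|] = 144 − 143/18 = 2449/18.
Numerically: ≈ 136.05556.
(This is only a lower bound; the true E[α(G)] may be larger.)

E[α(G)] ≥ 2449/18 ≈ 136.05556.


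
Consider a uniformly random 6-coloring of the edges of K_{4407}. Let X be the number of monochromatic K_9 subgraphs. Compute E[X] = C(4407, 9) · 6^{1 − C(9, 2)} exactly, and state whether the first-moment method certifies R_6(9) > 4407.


E[X] = C(4407, 9) · 6^{1 − 36} = 1713856532599459170657070050 · 6^{−35} = 1713856532599459170657070050/1719070799748422591028658176.
As a reduced fraction: E[X] = 285642755433243195109511675/286511799958070431838109696 ≈ 0.99697.
Is E[X] < 1? YES.
Since E[X] < 1, there exists a 6-coloring of K_{4407} with no monochromatic K_9; hence R_6(9) > 4407.

E[X] = 285642755433243195109511675/286511799958070431838109696 ≈ 0.99697; E[X] < 1, so R_6(9) > 4407.


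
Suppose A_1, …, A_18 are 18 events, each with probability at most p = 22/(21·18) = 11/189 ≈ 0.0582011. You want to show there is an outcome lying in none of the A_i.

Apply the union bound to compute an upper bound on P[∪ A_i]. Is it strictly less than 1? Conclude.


Union bound: P[∪_{i=1}^{18} A_i] ≤ Σ_i P[A_i] ≤ 18·p = 18·(11/189) = 22/21.
Numerically: 22/21 ≈ 1.0476190.
Is 22/21 < 1? NO.
Since the bound 22/21 is ≥ 1, the union bound is uninformative here; it does NOT by itself certify existence.

18·p = 22/21 ≈ 1.0476190; existence NOT certified by the union bound.


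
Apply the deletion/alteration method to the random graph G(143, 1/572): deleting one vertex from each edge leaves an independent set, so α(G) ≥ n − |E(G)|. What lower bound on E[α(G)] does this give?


E[|E(G)|] = C(143, 2)·p = 10153 · (1/572) = 71/4.
E[α(G)] ≥ n − E[|E(G)|] = 143 − 71/4 = 501/4.
Numerically: ≈ 125.2500.
(This is only a lower bound; the true E[α(G)] may be larger.)

E[α(G)] ≥ 501/4 ≈ 125.2500.


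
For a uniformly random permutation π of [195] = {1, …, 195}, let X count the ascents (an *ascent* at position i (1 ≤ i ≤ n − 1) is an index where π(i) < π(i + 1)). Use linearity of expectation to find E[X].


Write X = Σ X_I over i = 1, …, 194, with X_I the indicator of one ascent.
There are 194 indicators.
For each fixed i, the pair (π(i), π(i+1)) is a uniformly random ordered pair of distinct values from {1, …, 195}; by symmetry P[π(i) < π(i+1)] = 1/2.
By linearity: E[X] = 194 · (1/2) = (195 − 1) · (1/2) = 97 ≈ 97.000000.

E[X] = 97 = 97.000000.


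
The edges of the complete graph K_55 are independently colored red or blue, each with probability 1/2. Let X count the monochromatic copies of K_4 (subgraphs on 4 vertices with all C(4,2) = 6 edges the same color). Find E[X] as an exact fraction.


Let X = Σ_S X_S over the C(55, 4) = 341055 subsets S of size 4, where X_S = 1 if the K_4 on S is monochromatic.
For a fixed S, the K_4 on S has C(4, 2) = 6 edges. P[all 6 edges red] = (1/2)^6, and likewise for blue, so P[monochromatic] = 2·(1/2)^6 = 2^{1 − 6} = 1/32.
Summing: E[X] = C(55, 4) · 2^{1 − 6} = 341055 · 1/32 = 341055/32.
Numerically: E[X] ≈ 10657.968750.

E[X] = C(55,4)·2^(1−C(4,2)) = 341055/32 ≈ 10657.968750.


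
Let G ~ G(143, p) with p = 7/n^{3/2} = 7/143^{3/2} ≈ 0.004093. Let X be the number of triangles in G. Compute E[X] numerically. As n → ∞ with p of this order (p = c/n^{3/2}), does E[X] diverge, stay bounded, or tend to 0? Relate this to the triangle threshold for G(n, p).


Number of potential triangles: C(143, 3) = 477191.
Each occurs with probability p³ ≈ (0.004093)³ ≈ 6.859334e-08.
By linearity: E[X] = C(143, 3)·p³ ≈ 477191 · 6.859334e-08 ≈ 0.0327.
Since α = 3/2 > 1, p = c/n^{3/2} = o(1/n) is below the triangle threshold p ~ 1/n. Asymptotically E[X] ~ (c³/6)·n^{3(1−α)} = (7³/6)·n^{-1.5} → 0, so by Markov's inequality G has no triangles w.h.p.

E[X] ≈ 0.0327; in regime p = Θ(1/n^{3/2}) E[X] tends to 0 (below the triangle threshold p ~ 1/n).


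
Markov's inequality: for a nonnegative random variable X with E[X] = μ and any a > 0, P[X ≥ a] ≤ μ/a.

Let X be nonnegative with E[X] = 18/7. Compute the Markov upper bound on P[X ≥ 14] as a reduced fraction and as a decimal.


μ = E[X] = 18/7, a = 14.
Markov: P[X ≥ 14] ≤ μ/a = (18/7)/14 = 9/49.
Numerically: ≈ 0.18367.
(Since a = 14 > μ = 2.57143, the bound 9/49 is < 1 and informative.)

P[X ≥ 14] ≤ 9/49 ≈ 0.18367.


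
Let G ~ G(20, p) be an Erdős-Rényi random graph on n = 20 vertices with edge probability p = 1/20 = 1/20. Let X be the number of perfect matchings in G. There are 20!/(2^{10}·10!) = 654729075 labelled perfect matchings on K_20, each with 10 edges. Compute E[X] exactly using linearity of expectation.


K_20 has 20!/(2^{10}·10!) = 654729075 labelled perfect matchings.
For each such perfect matching H, let X_H = 1 if all 10 edges of H are present in G. Then P[X_H = 1] = p^{10} = (1/20)^{10} = 1/10240000000000.
By linearity of expectation: E[X] = Σ_H E[X_H] = 654729075 · p^{10} = 654729075 · 1/10240000000000 = 26189163/409600000000.
Numerically: E[X] ≈ 6.394e-05.

E[X] = 654729075 · (1/20)^{10} = 26189163/409600000000 ≈ 6.394e-05.


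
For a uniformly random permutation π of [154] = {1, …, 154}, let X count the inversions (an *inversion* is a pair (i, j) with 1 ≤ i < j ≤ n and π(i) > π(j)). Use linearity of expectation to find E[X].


Write X = Σ X_I over the C(154, 2) = 11781 pairs i < j, with X_I the indicator of one inversion.
There are 11781 indicators.
For each fixed pair i < j, the values π(i) and π(j) are two distinct elements of {1, …, 154} in uniformly random order; by symmetry P[π(i) > π(j)] = 1/2.
By linearity: E[X] = 11781 · (1/2) = C(154, 2) · (1/2) = 11781/2 = 11781/2 ≈ 5890.500.

E[X] = 11781/2 = 5890.500.


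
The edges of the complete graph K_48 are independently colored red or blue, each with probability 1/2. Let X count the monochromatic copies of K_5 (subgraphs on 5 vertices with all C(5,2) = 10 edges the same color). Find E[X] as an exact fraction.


Let X = Σ_S X_S over the C(48, 5) = 1712304 subsets S of size 5, where X_S = 1 if the K_5 on S is monochromatic.
For a fixed S, the K_5 on S has C(5, 2) = 10 edges. P[all 10 edges red] = (1/2)^10, and likewise for blue, so P[monochromatic] = 2·(1/2)^10 = 2^{1 − 10} = 1/512.
By linearity: E[X] = C(48, 5) · 2^{1 − 10} = 1712304 · 1/512 = 107019/32.
Numerically: E[X] ≈ 3344.344.

E[X] = C(48,5)·2^(1−C(5,2)) = 107019/32 ≈ 3344.344.


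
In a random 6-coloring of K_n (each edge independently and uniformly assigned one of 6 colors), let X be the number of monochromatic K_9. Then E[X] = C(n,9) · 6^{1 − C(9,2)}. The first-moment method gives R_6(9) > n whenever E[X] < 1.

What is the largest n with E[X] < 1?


We need C(n, 9) · 6^{1 − 36} < 1, i.e. C(n, 9) < 6^{36 − 1} = 1719070799748422591028658176.
Check values of n near the boundary:
  n = 4403: C(4403, 9) = 1699894433046281918452233150; 1699894433046281918452233150 < 1719070799748422591028658176? YES
  n = 4404: C(4404, 9) = 1703375445537161676647015880; 1703375445537161676647015880 < 1719070799748422591028658176? YES
  n = 4405: C(4405, 9) = 1706862792900636302463627150; 1706862792900636302463627150 < 1719070799748422591028658176? YES
  n = 4406: C(4406, 9) = 1710356485221788389505285700; 1710356485221788389505285700 < 1719070799748422591028658176? YES
  n = 4407: C(4407, 9) = 1713856532599459170657070050; 1713856532599459170657070050 < 1719070799748422591028658176? YES
  n = 4408: C(4408, 9) = 1717362945146264156457459600; 1717362945146264156457459600 < 1719070799748422591028658176? YES
  n = 4409: C(4409, 9) = 1720875732988608787686577131; 1720875732988608787686577131 < 1719070799748422591028658176? NO
The largest n with C(n, 9) < 1719070799748422591028658176 is n = 4408 (where E[X] = 35778394690547169926197075/35813974994758803979763712 ≈ 0.999). Hence R_6(9) > 4408, i.e. R_6(9) ≥ 4409.

Largest n = 4408; hence R_6(9) > 4408.


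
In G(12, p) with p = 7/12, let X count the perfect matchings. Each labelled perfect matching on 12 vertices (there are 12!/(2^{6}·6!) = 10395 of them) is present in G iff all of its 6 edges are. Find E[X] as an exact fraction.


K_12 has 12!/(2^{6}·6!) = 10395 labelled perfect matchings.
For each such perfect matching H, let X_H = 1 if all 6 edges of H are present in G. Then P[X_H = 1] = p^{6} = (7/12)^{6} = 117649/2985984.
By linearity: E[X] = Σ_H E[X_H] = 10395 · p^{6} = 10395 · 117649/2985984 = 45294865/110592.
Numerically: E[X] ≈ 409.57.

E[X] = 10395 · (7/12)^{6} = 45294865/110592 ≈ 409.57.


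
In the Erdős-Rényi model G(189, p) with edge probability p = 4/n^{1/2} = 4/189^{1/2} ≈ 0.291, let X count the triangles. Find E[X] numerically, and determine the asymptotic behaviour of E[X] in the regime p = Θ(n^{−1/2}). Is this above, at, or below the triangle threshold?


Number of potential triangles: C(189, 3) = 1107414.
Each occurs with probability p³ ≈ (0.291)³ ≈ 2.46313e-02.
By linearity: E[X] = C(189, 3)·p³ ≈ 1107414 · 2.46313e-02 ≈ 27277.042.
Since α = 1/2 < 1, p = c/n^{1/2} ≫ 1/n is above the triangle threshold p ~ 1/n. Asymptotically E[X] ~ (c³/6)·n^{3(1−α)} = (4³/6)·n^{1.5} → ∞; triangles are abundant w.h.p.

E[X] ≈ 27277.042; in regime p = Θ(1/n^{1/2}) E[X] diverges (above the triangle threshold p ~ 1/n).


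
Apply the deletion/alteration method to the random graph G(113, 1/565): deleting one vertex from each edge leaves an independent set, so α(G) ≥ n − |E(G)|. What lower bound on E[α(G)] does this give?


E[|E(G)|] = C(113, 2)·p = 6328 · (1/565) = 56/5.
E[α(G)] ≥ n − E[|E(G)|] = 113 − 56/5 = 509/5.
Numerically: ≈ 101.8000.
(This is only a lower bound; the true E[α(G)] may be larger.)

E[α(G)] ≥ 509/5 ≈ 101.8000.


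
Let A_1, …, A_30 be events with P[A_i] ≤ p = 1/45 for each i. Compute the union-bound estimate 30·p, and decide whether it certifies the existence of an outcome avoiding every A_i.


Union bound: P[∪_{i=1}^{30} A_i] ≤ Σ_i P[A_i] ≤ 30·p = 30·(1/45) = 2/3.
Numerically: 2/3 ≈ 0.666667.
Is 2/3 < 1? YES.
Since P[∪ A_i] ≤ 2/3 < 1, the complement has P[∩ A_i^c] ≥ 1 − 2/3 = 1/3 > 0, so some outcome avoids every A_i.

30·p = 2/3 ≈ 0.666667; existence CERTIFIED by the union bound.


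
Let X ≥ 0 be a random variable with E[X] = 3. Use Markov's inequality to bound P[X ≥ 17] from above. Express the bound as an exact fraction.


μ = E[X] = 3, a = 17.
Markov: P[X ≥ 17] ≤ μ/a = (3)/17 = 3/17.
Numerically: ≈ 0.176471.
(Since a = 17 > μ = 3.000000, the bound 3/17 is < 1 and informative.)

P[X ≥ 17] ≤ 3/17 ≈ 0.176471.


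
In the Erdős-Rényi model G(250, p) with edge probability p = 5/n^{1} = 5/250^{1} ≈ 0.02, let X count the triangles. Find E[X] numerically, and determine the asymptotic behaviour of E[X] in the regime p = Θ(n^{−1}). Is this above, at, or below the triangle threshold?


Number of potential triangles: C(250, 3) = 2573000.
Each occurs with probability p³ ≈ (0.02)³ ≈ 8.0000000e-06.
By linearity: E[X] = C(250, 3)·p³ ≈ 2573000 · 8.0000000e-06 ≈ 20.58400.
Here α = 1, so p = 5/n is exactly at the triangle threshold p ~ 1/n. Asymptotically E[X] → c³/6 = 5³/6 = 125/6 ≈ 20.83333, a bounded constant. In this regime the triangle count is asymptotically Poisson(c³/6).

E[X] ≈ 20.58400; in regime p = Θ(1/n^{1}) E[X] stays bounded (at the triangle threshold p ~ 1/n).


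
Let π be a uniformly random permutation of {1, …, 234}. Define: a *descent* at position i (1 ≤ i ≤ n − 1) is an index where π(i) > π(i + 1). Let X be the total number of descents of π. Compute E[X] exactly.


Write X = Σ X_I over i = 1, …, 233, with X_I the indicator of one descent.
There are 233 indicators.
For each fixed i, the pair (π(i), π(i+1)) is a uniformly random ordered pair of distinct values from {1, …, 234}; by symmetry P[π(i) > π(i+1)] = 1/2.
By linearity: E[X] = 233 · (1/2) = (234 − 1) · (1/2) = 233/2 ≈ 116.500.

E[X] = 233/2 = 116.500.


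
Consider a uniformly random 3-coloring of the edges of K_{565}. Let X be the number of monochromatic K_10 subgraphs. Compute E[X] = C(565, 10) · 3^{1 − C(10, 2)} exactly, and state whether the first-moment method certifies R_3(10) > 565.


E[X] = C(565, 10) · 3^{1 − 45} = 843210704398024361828 · 3^{−44} = 843210704398024361828/984770902183611232881.
As a reduced fraction: E[X] = 843210704398024361828/984770902183611232881 ≈ 0.8562506.
Is E[X] < 1? YES.
Since E[X] < 1, there exists a 3-coloring of K_{565} with no monochromatic K_10; hence R_3(10) > 565.

E[X] = 843210704398024361828/984770902183611232881 ≈ 0.8562506; E[X] < 1, so R_3(10) > 565.


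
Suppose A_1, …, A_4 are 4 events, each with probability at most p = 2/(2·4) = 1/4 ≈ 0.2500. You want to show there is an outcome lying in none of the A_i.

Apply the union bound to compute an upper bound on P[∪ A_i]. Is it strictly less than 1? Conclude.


Union bound: P[∪_{i=1}^{4} A_i] ≤ Σ_i P[A_i] ≤ 4·p = 4·(1/4) = 1.
Numerically: 1 ≈ 1.0000.
Is 1 < 1? NO.
Since the bound 1 is ≥ 1, the union bound is uninformative here; it does NOT by itself certify existence.

4·p = 1 ≈ 1.0000; existence NOT certified by the union bound.


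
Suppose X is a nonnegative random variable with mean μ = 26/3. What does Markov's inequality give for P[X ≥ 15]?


μ = E[X] = 26/3, a = 15.
Markov: P[X ≥ 15] ≤ μ/a = (26/3)/15 = 26/45.
Numerically: ≈ 0.578.
(Since a = 15 > μ = 8.667, the bound 26/45 is < 1 and informative.)

P[X ≥ 15] ≤ 26/45 ≈ 0.578.


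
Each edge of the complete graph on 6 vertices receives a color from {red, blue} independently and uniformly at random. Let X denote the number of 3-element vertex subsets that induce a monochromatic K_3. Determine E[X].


Let X = Σ_S X_S over the C(6, 3) = 20 subsets S of size 3, where X_S = 1 if the K_3 on S is monochromatic.
For a fixed S, the K_3 on S has C(3, 2) = 3 edges. P[all 3 edges red] = (1/2)^3, and likewise for blue, so P[monochromatic] = 2·(1/2)^3 = 2^{1 − 3} = 1/4.
By linearity of expectation: E[X] = C(6, 3) · 2^{1 − 3} = 20 · 1/4 = 5.
Numerically: E[X] ≈ 5.00000.

E[X] = C(6,3)·2^(1−C(3,2)) = 5 ≈ 5.00000.


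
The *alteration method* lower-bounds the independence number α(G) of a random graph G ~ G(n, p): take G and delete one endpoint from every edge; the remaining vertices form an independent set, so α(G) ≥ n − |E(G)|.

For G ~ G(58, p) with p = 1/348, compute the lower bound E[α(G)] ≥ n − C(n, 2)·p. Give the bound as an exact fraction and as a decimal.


E[|E(G)|] = C(58, 2)·p = 1653 · (1/348) = 19/4.
E[α(G)] ≥ n − E[|E(G)|] = 58 − 19/4 = 213/4.
Numerically: ≈ 53.25000.
(This is only a lower bound; the true E[α(G)] may be larger.)

E[α(G)] ≥ 213/4 ≈ 53.25000.


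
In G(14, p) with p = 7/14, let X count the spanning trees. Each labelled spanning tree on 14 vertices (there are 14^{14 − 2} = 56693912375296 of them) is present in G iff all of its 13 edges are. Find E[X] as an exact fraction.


K_14 has 14^{14 − 2} = 56693912375296 labelled spanning trees.
For each such spanning tree H, let X_H = 1 if all 13 edges of H are present in G. Then P[X_H = 1] = p^{13} = (1/2)^{13} = 1/8192.
By linearity: E[X] = Σ_H E[X_H] = 56693912375296 · p^{13} = 56693912375296 · 1/8192 = 13841287201/2.
Numerically: E[X] ≈ 6.921e+09.

E[X] = 56693912375296 · (1/2)^{13} = 13841287201/2 ≈ 6.921e+09.


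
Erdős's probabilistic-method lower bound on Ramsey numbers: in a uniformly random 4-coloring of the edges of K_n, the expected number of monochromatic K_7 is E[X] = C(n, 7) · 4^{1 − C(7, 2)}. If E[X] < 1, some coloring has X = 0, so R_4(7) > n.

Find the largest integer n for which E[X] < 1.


We need C(n, 7) · 4^{1 − 21} < 1, i.e. C(n, 7) < 4^{21 − 1} = 1099511627776.
Check values of n near the boundary:
  n = 179: C(179, 7) = 1037437234460; 1037437234460 < 1099511627776? YES
  n = 180: C(180, 7) = 1079414463600; 1079414463600 < 1099511627776? YES
  n = 181: C(181, 7) = 1122839183400; 1122839183400 < 1099511627776? NO
  n = 182: C(182, 7) = 1167752750736; 1167752750736 < 1099511627776? NO
  n = 183: C(183, 7) = 1214197462413; 1214197462413 < 1099511627776? NO
The largest n with C(n, 7) < 1099511627776 is n = 180 (where E[X] = 67463403975/68719476736 ≈ 0.9817). Hence R_4(7) > 180, i.e. R_4(7) ≥ 181.

Largest n = 180; hence R_4(7) > 180.


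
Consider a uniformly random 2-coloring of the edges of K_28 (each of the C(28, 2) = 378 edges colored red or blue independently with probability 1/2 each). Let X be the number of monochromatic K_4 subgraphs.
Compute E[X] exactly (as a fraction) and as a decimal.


Let X = Σ_S X_S over the C(28, 4) = 20475 subsets S of size 4, where X_S = 1 if the K_4 on S is monochromatic.
For a fixed S, the K_4 on S has C(4, 2) = 6 edges. P[all 6 edges red] = (1/2)^6, and likewise for blue, so P[monochromatic] = 2·(1/2)^6 = 2^{1 − 6} = 1/32.
Summing: E[X] = C(28, 4) · 2^{1 − 6} = 20475 · 1/32 = 20475/32.
Numerically: E[X] ≈ 639.843750.

E[X] = C(28,4)·2^(1−C(4,2)) = 20475/32 ≈ 639.843750.


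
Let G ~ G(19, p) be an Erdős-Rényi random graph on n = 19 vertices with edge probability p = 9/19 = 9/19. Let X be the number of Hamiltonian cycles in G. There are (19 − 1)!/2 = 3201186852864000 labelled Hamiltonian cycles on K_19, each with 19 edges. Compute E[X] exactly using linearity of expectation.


K_19 has (19 − 1)!/2 = 3201186852864000 labelled Hamiltonian cycles.
For each such Hamiltonian cycle H, let X_H = 1 if all 19 edges of H are present in G. Then P[X_H = 1] = p^{19} = (9/19)^{19} = 1350851717672992089/1978419655660313589123979.
Summing the indicators: E[X] = Σ_H E[X_H] = 3201186852864000 · p^{19} = 3201186852864000 · 1350851717672992089/1978419655660313589123979 = 4324328758783534194876278992896000/1978419655660313589123979.
Numerically: E[X] ≈ 2.1857e+09.

E[X] = 3201186852864000 · (9/19)^{19} = 4324328758783534194876278992896000/1978419655660313589123979 ≈ 2.1857e+09.


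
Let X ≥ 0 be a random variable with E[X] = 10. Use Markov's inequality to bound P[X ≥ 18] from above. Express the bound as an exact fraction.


μ = E[X] = 10, a = 18.
Markov: P[X ≥ 18] ≤ μ/a = (10)/18 = 5/9.
Numerically: ≈ 0.555556.
(Since a = 18 > μ = 10.000000, the bound 5/9 is < 1 and informative.)

P[X ≥ 18] ≤ 5/9 ≈ 0.555556.


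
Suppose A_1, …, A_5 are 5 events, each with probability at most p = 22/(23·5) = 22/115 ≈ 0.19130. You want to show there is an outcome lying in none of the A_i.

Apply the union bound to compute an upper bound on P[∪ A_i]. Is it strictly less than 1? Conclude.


Union bound: P[∪_{i=1}^{5} A_i] ≤ Σ_i P[A_i] ≤ 5·p = 5·(22/115) = 22/23.
Numerically: 22/23 ≈ 0.95652.
Is 22/23 < 1? YES.
Since P[∪ A_i] ≤ 22/23 < 1, the complement has P[∩ A_i^c] ≥ 1 − 22/23 = 1/23 > 0, so some outcome avoids every A_i.

5·p = 22/23 ≈ 0.95652; existence CERTIFIED by the union bound.


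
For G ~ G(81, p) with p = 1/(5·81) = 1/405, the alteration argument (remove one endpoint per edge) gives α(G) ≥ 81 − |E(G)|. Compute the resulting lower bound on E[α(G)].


E[|E(G)|] = C(81, 2)·p = 3240 · (1/405) = 8.
E[α(G)] ≥ n − E[|E(G)|] = 81 − 8 = 73.
Numerically: ≈ 73.00000.
(This is only a lower bound; the true E[α(G)] may be larger.)

E[α(G)] ≥ 73 ≈ 73.00000.


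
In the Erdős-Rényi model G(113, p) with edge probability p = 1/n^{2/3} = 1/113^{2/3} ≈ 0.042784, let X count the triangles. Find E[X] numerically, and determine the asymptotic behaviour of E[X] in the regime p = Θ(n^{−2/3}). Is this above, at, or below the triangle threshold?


Number of potential triangles: C(113, 3) = 234136.
Each occurs with probability p³ ≈ (0.042784)³ ≈ 7.83146683e-05.
By linearity: E[X] = C(113, 3)·p³ ≈ 234136 · 7.83146683e-05 ≈ 18.336283.
Since α = 2/3 < 1, p = c/n^{2/3} ≫ 1/n is above the triangle threshold p ~ 1/n. Asymptotically E[X] ~ (c³/6)·n^{3(1−α)} = (1³/6)·n^{1} → ∞; triangles are abundant w.h.p.

E[X] ≈ 18.336283; in regime p = Θ(1/n^{2/3}) E[X] diverges (above the triangle threshold p ~ 1/n).


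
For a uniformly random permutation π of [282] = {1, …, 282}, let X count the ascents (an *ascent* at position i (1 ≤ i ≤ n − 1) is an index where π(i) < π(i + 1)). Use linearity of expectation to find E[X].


Write X = Σ X_I over i = 1, …, 281, with X_I the indicator of one ascent.
There are 281 indicators.
For each fixed i, the pair (π(i), π(i+1)) is a uniformly random ordered pair of distinct values from {1, …, 282}; by symmetry P[π(i) < π(i+1)] = 1/2.
By linearity: E[X] = 281 · (1/2) = (282 − 1) · (1/2) = 281/2 ≈ 140.50000.

E[X] = 281/2 = 140.50000.


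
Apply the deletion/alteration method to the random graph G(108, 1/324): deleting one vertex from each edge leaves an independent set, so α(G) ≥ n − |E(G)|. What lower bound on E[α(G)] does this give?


E[|E(G)|] = C(108, 2)·p = 5778 · (1/324) = 107/6.
E[α(G)] ≥ n − E[|E(G)|] = 108 − 107/6 = 541/6.
Numerically: ≈ 90.16667.
(This is only a lower bound; the true E[α(G)] may be larger.)

E[α(G)] ≥ 541/6 ≈ 90.16667.


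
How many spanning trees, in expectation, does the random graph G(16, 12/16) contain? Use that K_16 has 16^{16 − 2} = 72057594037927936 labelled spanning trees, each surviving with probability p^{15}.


K_16 has 16^{16 − 2} = 72057594037927936 labelled spanning trees.
For each such spanning tree H, let X_H = 1 if all 15 edges of H are present in G. Then P[X_H = 1] = p^{15} = (3/4)^{15} = 14348907/1073741824.
By linearity of expectation: E[X] = Σ_H E[X_H] = 72057594037927936 · p^{15} = 72057594037927936 · 14348907/1073741824 = 962938848411648.
Numerically: E[X] ≈ 9.629e+14.

E[X] = 72057594037927936 · (3/4)^{15} = 962938848411648 ≈ 9.629e+14.


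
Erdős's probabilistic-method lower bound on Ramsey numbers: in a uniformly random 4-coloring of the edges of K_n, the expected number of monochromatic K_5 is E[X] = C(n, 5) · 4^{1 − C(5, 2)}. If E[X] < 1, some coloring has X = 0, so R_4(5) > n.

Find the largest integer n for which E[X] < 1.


We need C(n, 5) · 4^{1 − 10} < 1, i.e. C(n, 5) < 4^{10 − 1} = 262144.
Check values of n near the boundary:
  n = 27: C(27, 5) = 80730; 80730 < 262144? YES
  n = 28: C(28, 5) = 98280; 98280 < 262144? YES
  n = 29: C(29, 5) = 118755; 118755 < 262144? YES
  n = 30: C(30, 5) = 142506; 142506 < 262144? YES
  n = 31: C(31, 5) = 169911; 169911 < 262144? YES
  n = 32: C(32, 5) = 201376; 201376 < 262144? YES
  n = 33: C(33, 5) = 237336; 237336 < 262144? YES
  n = 34: C(34, 5) = 278256; 278256 < 262144? NO
  n = 35: C(35, 5) = 324632; 324632 < 262144? NO
  n = 36: C(36, 5) = 376992; 376992 < 262144? NO
The largest n with C(n, 5) < 262144 is n = 33 (where E[X] = 29667/32768 ≈ 0.9053650). Hence R_4(5) > 33, i.e. R_4(5) ≥ 34.

Largest n = 33; hence R_4(5) > 33.


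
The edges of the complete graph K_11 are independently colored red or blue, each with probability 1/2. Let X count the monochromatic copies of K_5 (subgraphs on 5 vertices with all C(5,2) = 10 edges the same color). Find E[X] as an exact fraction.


Let X = Σ_S X_S over the C(11, 5) = 462 subsets S of size 5, where X_S = 1 if the K_5 on S is monochromatic.
For a fixed S, the K_5 on S has C(5, 2) = 10 edges. P[all 10 edges red] = (1/2)^10, and likewise for blue, so P[monochromatic] = 2·(1/2)^10 = 2^{1 − 10} = 1/512.
By linearity of expectation: E[X] = C(11, 5) · 2^{1 − 10} = 462 · 1/512 = 231/256.
Numerically: E[X] ≈ 0.9023.

E[X] = C(11,5)·2^(1−C(5,2)) = 231/256 ≈ 0.9023.


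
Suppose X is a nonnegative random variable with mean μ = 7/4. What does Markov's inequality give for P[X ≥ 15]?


μ = E[X] = 7/4, a = 15.
Markov: P[X ≥ 15] ≤ μ/a = (7/4)/15 = 7/60.
Numerically: ≈ 0.1167.
(Since a = 15 > μ = 1.7500, the bound 7/60 is < 1 and informative.)

P[X ≥ 15] ≤ 7/60 ≈ 0.1167.


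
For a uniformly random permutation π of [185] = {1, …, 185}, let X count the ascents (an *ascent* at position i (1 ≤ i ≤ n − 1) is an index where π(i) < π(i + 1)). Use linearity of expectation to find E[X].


Write X = Σ X_I over i = 1, …, 184, with X_I the indicator of one ascent.
There are 184 indicators.
For each fixed i, the pair (π(i), π(i+1)) is a uniformly random ordered pair of distinct values from {1, …, 185}; by symmetry P[π(i) < π(i+1)] = 1/2.
By linearity: E[X] = 184 · (1/2) = (185 − 1) · (1/2) = 92 ≈ 92.0000.

E[X] = 92 = 92.0000.


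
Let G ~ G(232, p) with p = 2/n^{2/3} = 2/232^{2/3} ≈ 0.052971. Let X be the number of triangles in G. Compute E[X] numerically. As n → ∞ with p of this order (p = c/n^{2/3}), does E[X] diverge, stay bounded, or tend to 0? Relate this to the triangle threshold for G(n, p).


Number of potential triangles: C(232, 3) = 2054360.
Each occurs with probability p³ ≈ (0.052971)³ ≈ 1.48632580e-04.
By linearity: E[X] = C(232, 3)·p³ ≈ 2054360 · 1.48632580e-04 ≈ 305.344828.
Since α = 2/3 < 1, p = c/n^{2/3} ≫ 1/n is above the triangle threshold p ~ 1/n. Asymptotically E[X] ~ (c³/6)·n^{3(1−α)} = (2³/6)·n^{1} → ∞; triangles are abundant w.h.p.

E[X] ≈ 305.344828; in regime p = Θ(1/n^{2/3}) E[X] diverges (above the triangle threshold p ~ 1/n).


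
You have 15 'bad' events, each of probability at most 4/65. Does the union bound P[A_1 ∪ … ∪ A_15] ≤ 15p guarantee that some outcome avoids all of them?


Union bound: P[∪_{i=1}^{15} A_i] ≤ Σ_i P[A_i] ≤ 15·p = 15·(4/65) = 12/13.
Numerically: 12/13 ≈ 0.92308.
Is 12/13 < 1? YES.
Since P[∪ A_i] ≤ 12/13 < 1, the complement has P[∩ A_i^c] ≥ 1 − 12/13 = 1/13 > 0, so some outcome avoids every A_i.

15·p = 12/13 ≈ 0.92308; existence CERTIFIED by the union bound.


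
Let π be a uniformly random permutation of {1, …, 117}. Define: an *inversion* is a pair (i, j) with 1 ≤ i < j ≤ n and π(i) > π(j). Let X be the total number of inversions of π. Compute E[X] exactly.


Write X = Σ X_I over the C(117, 2) = 6786 pairs i < j, with X_I the indicator of one inversion.
There are 6786 indicators.
For each fixed pair i < j, the values π(i) and π(j) are two distinct elements of {1, …, 117} in uniformly random order; by symmetry P[π(i) > π(j)] = 1/2.
By linearity: E[X] = 6786 · (1/2) = C(117, 2) · (1/2) = 6786/2 = 3393 ≈ 3393.000000.

E[X] = 3393 = 3393.000000.


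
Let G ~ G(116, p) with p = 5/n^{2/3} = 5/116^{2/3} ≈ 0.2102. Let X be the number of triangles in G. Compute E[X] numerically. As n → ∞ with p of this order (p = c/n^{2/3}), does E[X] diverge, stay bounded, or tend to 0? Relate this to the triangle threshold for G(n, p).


Number of potential triangles: C(116, 3) = 253460.
Each occurs with probability p³ ≈ (0.2102)³ ≈ 9.289536e-03.
By linearity: E[X] = C(116, 3)·p³ ≈ 253460 · 9.289536e-03 ≈ 2354.5259.
Since α = 2/3 < 1, p = c/n^{2/3} ≫ 1/n is above the triangle threshold p ~ 1/n. Asymptotically E[X] ~ (c³/6)·n^{3(1−α)} = (5³/6)·n^{1} → ∞; triangles are abundant w.h.p.

E[X] ≈ 2354.5259; in regime p = Θ(1/n^{2/3}) E[X] diverges (above the triangle threshold p ~ 1/n).


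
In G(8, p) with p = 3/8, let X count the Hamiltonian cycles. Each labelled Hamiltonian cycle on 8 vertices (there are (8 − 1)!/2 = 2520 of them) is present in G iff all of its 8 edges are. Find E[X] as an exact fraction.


K_8 has (8 − 1)!/2 = 2520 labelled Hamiltonian cycles.
For each such Hamiltonian cycle H, let X_H = 1 if all 8 edges of H are present in G. Then P[X_H = 1] = p^{8} = (3/8)^{8} = 6561/16777216.
Summing the indicators: E[X] = Σ_H E[X_H] = 2520 · p^{8} = 2520 · 6561/16777216 = 2066715/2097152.
Numerically: E[X] ≈ 0.9855.

E[X] = 2520 · (3/8)^{8} = 2066715/2097152 ≈ 0.9855.


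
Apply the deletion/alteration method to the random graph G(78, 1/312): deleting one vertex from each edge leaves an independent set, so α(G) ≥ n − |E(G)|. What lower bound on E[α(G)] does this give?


E[|E(G)|] = C(78, 2)·p = 3003 · (1/312) = 77/8.
E[α(G)] ≥ n − E[|E(G)|] = 78 − 77/8 = 547/8.
Numerically: ≈ 68.375.
(This is only a lower bound; the true E[α(G)] may be larger.)

E[α(G)] ≥ 547/8 ≈ 68.375.


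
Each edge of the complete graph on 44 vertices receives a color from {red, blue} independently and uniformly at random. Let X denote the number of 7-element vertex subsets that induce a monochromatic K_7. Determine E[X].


Let X = Σ_S X_S over the C(44, 7) = 38320568 subsets S of size 7, where X_S = 1 if the K_7 on S is monochromatic.
For a fixed S, the K_7 on S has C(7, 2) = 21 edges. P[all 21 edges red] = (1/2)^21, and likewise for blue, so P[monochromatic] = 2·(1/2)^21 = 2^{1 − 21} = 1/1048576.
By linearity of expectation: E[X] = C(44, 7) · 2^{1 − 21} = 38320568 · 1/1048576 = 4790071/131072.
Numerically: E[X] ≈ 36.54534.

E[X] = C(44,7)·2^(1−C(7,2)) = 4790071/131072 ≈ 36.54534.


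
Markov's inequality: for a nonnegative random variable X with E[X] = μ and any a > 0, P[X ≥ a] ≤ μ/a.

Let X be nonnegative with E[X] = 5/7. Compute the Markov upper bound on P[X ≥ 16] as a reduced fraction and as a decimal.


μ = E[X] = 5/7, a = 16.
Markov: P[X ≥ 16] ≤ μ/a = (5/7)/16 = 5/112.
Numerically: ≈ 0.045.
(Since a = 16 > μ = 0.714, the bound 5/112 is < 1 and informative.)

P[X ≥ 16] ≤ 5/112 ≈ 0.045.


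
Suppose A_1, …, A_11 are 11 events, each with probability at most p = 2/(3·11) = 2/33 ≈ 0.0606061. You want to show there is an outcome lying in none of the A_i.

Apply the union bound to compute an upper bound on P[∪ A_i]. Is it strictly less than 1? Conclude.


Union bound: P[∪_{i=1}^{11} A_i] ≤ Σ_i P[A_i] ≤ 11·p = 11·(2/33) = 2/3.
Numerically: 2/3 ≈ 0.6666667.
Is 2/3 < 1? YES.
Since P[∪ A_i] ≤ 2/3 < 1, the complement has P[∩ A_i^c] ≥ 1 − 2/3 = 1/3 > 0, so some outcome avoids every A_i.

11·p = 2/3 ≈ 0.6666667; existence CERTIFIED by the union bound.


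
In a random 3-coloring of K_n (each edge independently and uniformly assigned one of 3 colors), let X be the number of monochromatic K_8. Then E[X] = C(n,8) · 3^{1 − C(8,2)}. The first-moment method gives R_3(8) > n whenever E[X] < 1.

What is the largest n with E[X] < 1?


We need C(n, 8) · 3^{1 − 28} < 1, i.e. C(n, 8) < 3^{28 − 1} = 7625597484987.
Check values of n near the boundary:
  n = 150: C(150, 8) = 5257211409450; 5257211409450 < 7625597484987? YES
  n = 151: C(151, 8) = 5551321138650; 5551321138650 < 7625597484987? YES
  n = 152: C(152, 8) = 5859727868575; 5859727868575 < 7625597484987? YES
  n = 153: C(153, 8) = 6183023199255; 6183023199255 < 7625597484987? YES
  n = 154: C(154, 8) = 6521818990995; 6521818990995 < 7625597484987? YES
  n = 155: C(155, 8) = 6876747915675; 6876747915675 < 7625597484987? YES
  n = 156: C(156, 8) = 7248464019225; 7248464019225 < 7625597484987? YES
  n = 157: C(157, 8) = 7637643295425; 7637643295425 < 7625597484987? NO
The largest n with C(n, 8) < 7625597484987 is n = 156 (where E[X] = 805384891025/847288609443 ≈ 0.9505437). Hence R_3(8) > 156, i.e. R_3(8) ≥ 157.

Largest n = 156; hence R_3(8) > 156.


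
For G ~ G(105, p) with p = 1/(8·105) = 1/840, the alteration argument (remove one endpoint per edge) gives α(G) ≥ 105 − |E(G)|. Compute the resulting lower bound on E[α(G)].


E[|E(G)|] = C(105, 2)·p = 5460 · (1/840) = 13/2.
E[α(G)] ≥ n − E[|E(G)|] = 105 − 13/2 = 197/2.
Numerically: ≈ 98.5000.
(This is only a lower bound; the true E[α(G)] may be larger.)

E[α(G)] ≥ 197/2 ≈ 98.5000.


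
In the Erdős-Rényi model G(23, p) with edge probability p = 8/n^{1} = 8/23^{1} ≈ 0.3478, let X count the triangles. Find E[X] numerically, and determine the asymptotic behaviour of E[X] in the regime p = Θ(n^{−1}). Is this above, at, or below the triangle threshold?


Number of potential triangles: C(23, 3) = 1771.
Each occurs with probability p³ ≈ (0.3478)³ ≈ 4.208104e-02.
By linearity: E[X] = C(23, 3)·p³ ≈ 1771 · 4.208104e-02 ≈ 74.5255.
Here α = 1, so p = 8/n is exactly at the triangle threshold p ~ 1/n. Asymptotically E[X] → c³/6 = 8³/6 = 256/3 ≈ 85.3333, a bounded constant. In this regime the triangle count is asymptotically Poisson(c³/6).

E[X] ≈ 74.5255; in regime p = Θ(1/n^{1}) E[X] stays bounded (at the triangle threshold p ~ 1/n).


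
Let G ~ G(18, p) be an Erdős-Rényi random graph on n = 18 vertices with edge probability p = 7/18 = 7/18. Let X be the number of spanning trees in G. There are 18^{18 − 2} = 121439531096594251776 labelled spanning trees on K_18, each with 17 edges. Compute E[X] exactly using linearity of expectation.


K_18 has 18^{18 − 2} = 121439531096594251776 labelled spanning trees.
For each such spanning tree H, let X_H = 1 if all 17 edges of H are present in G. Then P[X_H = 1] = p^{17} = (7/18)^{17} = 232630513987207/2185911559738696531968.
By linearity: E[X] = Σ_H E[X_H] = 121439531096594251776 · p^{17} = 121439531096594251776 · 232630513987207/2185911559738696531968 = 232630513987207/18.
Numerically: E[X] ≈ 1.29239e+13.

E[X] = 121439531096594251776 · (7/18)^{17} = 232630513987207/18 ≈ 1.29239e+13.


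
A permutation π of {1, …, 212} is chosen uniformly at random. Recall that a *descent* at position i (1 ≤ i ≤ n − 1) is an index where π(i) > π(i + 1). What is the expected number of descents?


Write X = Σ X_I over i = 1, …, 211, with X_I the indicator of one descent.
There are 211 indicators.
For each fixed i, the pair (π(i), π(i+1)) is a uniformly random ordered pair of distinct values from {1, …, 212}; by symmetry P[π(i) > π(i+1)] = 1/2.
By linearity: E[X] = 211 · (1/2) = (212 − 1) · (1/2) = 211/2 ≈ 105.500.

E[X] = 211/2 = 105.500.


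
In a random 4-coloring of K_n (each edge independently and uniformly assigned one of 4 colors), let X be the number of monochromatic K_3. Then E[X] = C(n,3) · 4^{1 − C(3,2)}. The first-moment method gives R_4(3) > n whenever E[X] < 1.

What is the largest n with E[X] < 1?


We need C(n, 3) · 4^{1 − 3} < 1, i.e. C(n, 3) < 4^{3 − 1} = 16.
Check values of n near the boundary:
  n = 3: C(3, 3) = 1; 1 < 16? YES
  n = 4: C(4, 3) = 4; 4 < 16? YES
  n = 5: C(5, 3) = 10; 10 < 16? YES
  n = 6: C(6, 3) = 20; 20 < 16? NO
The largest n with C(n, 3) < 16 is n = 5 (where E[X] = 5/8 ≈ 0.62500). Hence R_4(3) > 5, i.e. R_4(3) ≥ 6.

Largest n = 5; hence R_4(3) > 5.


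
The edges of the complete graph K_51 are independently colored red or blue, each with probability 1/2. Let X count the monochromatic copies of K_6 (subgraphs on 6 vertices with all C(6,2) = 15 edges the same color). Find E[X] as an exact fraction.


Let X = Σ_S X_S over the C(51, 6) = 18009460 subsets S of size 6, where X_S = 1 if the K_6 on S is monochromatic.
For a fixed S, the K_6 on S has C(6, 2) = 15 edges. P[all 15 edges red] = (1/2)^15, and likewise for blue, so P[monochromatic] = 2·(1/2)^15 = 2^{1 − 15} = 1/16384.
By linearity of expectation: E[X] = C(51, 6) · 2^{1 − 15} = 18009460 · 1/16384 = 4502365/4096.
Numerically: E[X] ≈ 1099.210.

E[X] = C(51,6)·2^(1−C(6,2)) = 4502365/4096 ≈ 1099.210.


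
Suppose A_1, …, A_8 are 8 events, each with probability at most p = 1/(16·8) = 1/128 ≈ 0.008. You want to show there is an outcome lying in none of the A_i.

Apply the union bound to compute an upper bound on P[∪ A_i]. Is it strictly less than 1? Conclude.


Union bound: P[∪_{i=1}^{8} A_i] ≤ Σ_i P[A_i] ≤ 8·p = 8·(1/128) = 1/16.
Numerically: 1/16 ≈ 0.062.
Is 1/16 < 1? YES.
Since P[∪ A_i] ≤ 1/16 < 1, the complement has P[∩ A_i^c] ≥ 1 − 1/16 = 15/16 > 0, so some outcome avoids every A_i.

8·p = 1/16 ≈ 0.062; existence CERTIFIED by the union bound.


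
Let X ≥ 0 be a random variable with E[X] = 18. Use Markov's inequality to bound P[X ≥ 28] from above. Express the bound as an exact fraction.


μ = E[X] = 18, a = 28.
Markov: P[X ≥ 28] ≤ μ/a = (18)/28 = 9/14.
Numerically: ≈ 0.64286.
(Since a = 28 > μ = 18.00000, the bound 9/14 is < 1 and informative.)

P[X ≥ 28] ≤ 9/14 ≈ 0.64286.


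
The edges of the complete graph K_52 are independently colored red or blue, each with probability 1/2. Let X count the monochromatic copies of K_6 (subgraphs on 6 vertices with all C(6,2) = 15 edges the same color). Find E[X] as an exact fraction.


Let X = Σ_S X_S over the C(52, 6) = 20358520 subsets S of size 6, where X_S = 1 if the K_6 on S is monochromatic.
For a fixed S, the K_6 on S has C(6, 2) = 15 edges. P[all 15 edges red] = (1/2)^15, and likewise for blue, so P[monochromatic] = 2·(1/2)^15 = 2^{1 − 15} = 1/16384.
Summing: E[X] = C(52, 6) · 2^{1 − 15} = 20358520 · 1/16384 = 2544815/2048.
Numerically: E[X] ≈ 1242.5854.

E[X] = C(52,6)·2^(1−C(6,2)) = 2544815/2048 ≈ 1242.5854.


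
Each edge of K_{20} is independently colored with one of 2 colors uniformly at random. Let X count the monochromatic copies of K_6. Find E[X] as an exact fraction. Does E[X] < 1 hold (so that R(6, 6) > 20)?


E[X] = C(20, 6) · 2^{1 − 15} = 38760 · 2^{−14} = 38760/16384.
As a reduced fraction: E[X] = 4845/2048 ≈ 2.36572.
Is E[X] < 1? NO.
Since E[X] ≥ 1, the first-moment bound is inconclusive at n = 20; it does NOT by itself certify R(6, 6) > 20.

E[X] = 4845/2048 ≈ 2.36572; E[X] ≥ 1; first-moment method inconclusive here.


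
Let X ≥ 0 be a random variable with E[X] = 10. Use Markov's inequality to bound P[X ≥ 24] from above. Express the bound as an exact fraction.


μ = E[X] = 10, a = 24.
Markov: P[X ≥ 24] ≤ μ/a = (10)/24 = 5/12.
Numerically: ≈ 0.417.
(Since a = 24 > μ = 10.000, the bound 5/12 is < 1 and informative.)

P[X ≥ 24] ≤ 5/12 ≈ 0.417.
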